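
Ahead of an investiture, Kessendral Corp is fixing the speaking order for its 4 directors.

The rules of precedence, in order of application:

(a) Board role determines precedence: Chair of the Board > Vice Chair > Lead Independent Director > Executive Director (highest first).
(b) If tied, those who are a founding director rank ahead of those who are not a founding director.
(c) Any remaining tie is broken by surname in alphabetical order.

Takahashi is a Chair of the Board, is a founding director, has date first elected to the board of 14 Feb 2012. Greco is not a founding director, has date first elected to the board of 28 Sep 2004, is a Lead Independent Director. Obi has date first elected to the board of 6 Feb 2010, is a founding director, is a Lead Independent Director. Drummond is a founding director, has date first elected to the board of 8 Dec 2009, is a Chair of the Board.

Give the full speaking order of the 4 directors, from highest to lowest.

By board role: Drummond and Takahashi (Chair of the Board); then Obi and Greco (Lead Independent Director).
Drummond and Takahashi are each a founding director, so the next rule applies.
Among Drummond and Takahashi, alphabetically by surname: Drummond before Takahashi.
Among Obi and Greco, a founding director before not a founding director: Obi (a founding director) before Greco (not a founding director).
Full order: Drummond, Takahashi, Obi, Greco.

Drummond, Takahashi, Obi, Greco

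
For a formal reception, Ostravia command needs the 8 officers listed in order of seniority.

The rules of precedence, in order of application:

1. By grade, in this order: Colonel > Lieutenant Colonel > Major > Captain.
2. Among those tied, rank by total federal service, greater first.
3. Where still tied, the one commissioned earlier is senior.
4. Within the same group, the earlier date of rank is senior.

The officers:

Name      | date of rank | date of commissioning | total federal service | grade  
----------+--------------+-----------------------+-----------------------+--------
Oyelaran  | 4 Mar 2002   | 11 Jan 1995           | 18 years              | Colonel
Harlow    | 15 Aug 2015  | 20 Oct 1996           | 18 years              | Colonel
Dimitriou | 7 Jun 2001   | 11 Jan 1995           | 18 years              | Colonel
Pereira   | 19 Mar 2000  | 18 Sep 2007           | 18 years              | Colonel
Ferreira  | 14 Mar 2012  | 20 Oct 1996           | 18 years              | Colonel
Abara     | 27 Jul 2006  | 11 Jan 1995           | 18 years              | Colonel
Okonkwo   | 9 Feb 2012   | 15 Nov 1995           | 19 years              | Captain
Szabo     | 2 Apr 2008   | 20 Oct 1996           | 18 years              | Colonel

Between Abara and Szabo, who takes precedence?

Abara

By grade: Dimitriou, Oyelaran, Abara, Szabo, Ferreira, Harlow and Pereira (Colonel); then Okonkwo (Captain).
Dimitriou, Oyelaran, Abara, Szabo, Ferreira, Harlow and Pereira all have total federal service 18 years, so the next rule applies.
Among Dimitriou, Oyelaran, Abara, Szabo, Ferreira, Harlow and Pereira, by date of commissioning (earlier first): Dimitriou, Oyelaran and Abara (11 Jan 1995) before Szabo, Ferreira and Harlow (20 Oct 1996) before Pereira (18 Sep 2007).
Among Dimitriou, Oyelaran and Abara, by date of rank (earlier first): Dimitriou (7 Jun 2001) before Oyelaran (4 Mar 2002) before Abara (27 Jul 2006).
Among Szabo, Ferreira and Harlow, by date of rank (earlier first): Szabo (2 Apr 2008) before Ferreira (14 Mar 2012) before Harlow (15 Aug 2015).
So Abara takes precedence.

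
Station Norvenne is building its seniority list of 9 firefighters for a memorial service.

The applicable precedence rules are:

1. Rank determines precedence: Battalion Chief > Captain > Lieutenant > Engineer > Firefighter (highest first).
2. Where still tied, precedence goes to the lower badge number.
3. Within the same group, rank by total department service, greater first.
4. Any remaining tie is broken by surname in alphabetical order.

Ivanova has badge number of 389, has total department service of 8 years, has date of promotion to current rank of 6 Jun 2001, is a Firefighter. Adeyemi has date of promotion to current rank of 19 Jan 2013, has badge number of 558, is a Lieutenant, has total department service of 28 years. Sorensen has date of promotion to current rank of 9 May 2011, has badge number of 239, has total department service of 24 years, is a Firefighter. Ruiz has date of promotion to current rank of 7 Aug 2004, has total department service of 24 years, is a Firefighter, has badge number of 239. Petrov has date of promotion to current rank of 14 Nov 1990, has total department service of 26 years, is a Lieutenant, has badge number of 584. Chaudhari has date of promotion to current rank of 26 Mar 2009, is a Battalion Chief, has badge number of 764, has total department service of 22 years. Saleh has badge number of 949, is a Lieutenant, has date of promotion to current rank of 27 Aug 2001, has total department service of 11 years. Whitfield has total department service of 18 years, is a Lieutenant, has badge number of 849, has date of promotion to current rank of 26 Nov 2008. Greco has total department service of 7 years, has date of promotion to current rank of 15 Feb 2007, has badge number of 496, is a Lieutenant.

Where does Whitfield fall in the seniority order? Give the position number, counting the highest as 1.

By rank: Chaudhari (Battalion Chief); then Greco, Adeyemi, Petrov, Whitfield and Saleh (Lieutenant); then Ruiz, Sorensen and Ivanova (Firefighter).
Among Greco, Adeyemi, Petrov, Whitfield and Saleh, by badge number (lower first): Greco (496) before Adeyemi (558) before Petrov (584) before Whitfield (849) before Saleh (949).
Among Ruiz, Sorensen and Ivanova, by badge number (lower first): Ruiz and Sorensen (239) before Ivanova (389).
Ruiz and Sorensen both have total department service 24 years, so the next rule applies.
Among Ruiz and Sorensen, alphabetically by surname: Ruiz before Sorensen.
Order: Chaudhari, Greco, Adeyemi, Petrov, Whitfield, Saleh, Ruiz, Sorensen, Ivanova. So position 5.

5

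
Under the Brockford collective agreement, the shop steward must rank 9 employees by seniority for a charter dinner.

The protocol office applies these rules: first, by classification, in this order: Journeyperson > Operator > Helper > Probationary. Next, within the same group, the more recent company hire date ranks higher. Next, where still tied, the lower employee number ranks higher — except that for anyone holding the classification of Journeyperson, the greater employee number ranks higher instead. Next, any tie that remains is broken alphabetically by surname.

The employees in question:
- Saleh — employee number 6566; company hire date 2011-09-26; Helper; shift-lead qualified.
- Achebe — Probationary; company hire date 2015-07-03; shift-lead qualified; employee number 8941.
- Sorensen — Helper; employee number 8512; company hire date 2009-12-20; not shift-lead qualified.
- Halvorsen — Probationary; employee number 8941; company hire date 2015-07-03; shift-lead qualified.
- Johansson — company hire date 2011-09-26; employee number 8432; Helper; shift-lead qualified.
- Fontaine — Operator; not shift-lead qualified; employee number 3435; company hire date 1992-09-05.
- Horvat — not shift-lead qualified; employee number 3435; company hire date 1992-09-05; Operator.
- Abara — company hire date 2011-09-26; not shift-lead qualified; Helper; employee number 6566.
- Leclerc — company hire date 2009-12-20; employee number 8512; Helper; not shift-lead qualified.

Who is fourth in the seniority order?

Saleh

By classification: Fontaine and Horvat (Operator); then Abara, Saleh, Johansson, Leclerc and Sorensen (Helper); then Achebe and Halvorsen (Probationary).
Fontaine and Horvat both have company hire date 1992-09-05, so the next rule applies.
Fontaine and Horvat both have employee number 3435, so the next rule applies.
Among Fontaine and Horvat, alphabetically by surname: Fontaine before Horvat.
Among Abara, Saleh, Johansson, Leclerc and Sorensen, by company hire date (later first): Abara, Saleh and Johansson (2011-09-26) before Leclerc and Sorensen (2009-12-20).
Among Abara, Saleh and Johansson, by employee number (lower first): Abara and Saleh (6566) before Johansson (8432).
Among Abara and Saleh, alphabetically by surname: Abara before Saleh.
Leclerc and Sorensen both have employee number 8512, so the next rule applies.
Among Leclerc and Sorensen, alphabetically by surname: Leclerc before Sorensen.
Achebe and Halvorsen both have company hire date 2015-07-03, so the next rule applies.
Achebe and Halvorsen both have employee number 8941, so the next rule applies.
Among Achebe and Halvorsen, alphabetically by surname: Achebe before Halvorsen.
Order: Fontaine, Horvat, Abara, Saleh, Johansson, Leclerc, Sorensen, Achebe, Halvorsen.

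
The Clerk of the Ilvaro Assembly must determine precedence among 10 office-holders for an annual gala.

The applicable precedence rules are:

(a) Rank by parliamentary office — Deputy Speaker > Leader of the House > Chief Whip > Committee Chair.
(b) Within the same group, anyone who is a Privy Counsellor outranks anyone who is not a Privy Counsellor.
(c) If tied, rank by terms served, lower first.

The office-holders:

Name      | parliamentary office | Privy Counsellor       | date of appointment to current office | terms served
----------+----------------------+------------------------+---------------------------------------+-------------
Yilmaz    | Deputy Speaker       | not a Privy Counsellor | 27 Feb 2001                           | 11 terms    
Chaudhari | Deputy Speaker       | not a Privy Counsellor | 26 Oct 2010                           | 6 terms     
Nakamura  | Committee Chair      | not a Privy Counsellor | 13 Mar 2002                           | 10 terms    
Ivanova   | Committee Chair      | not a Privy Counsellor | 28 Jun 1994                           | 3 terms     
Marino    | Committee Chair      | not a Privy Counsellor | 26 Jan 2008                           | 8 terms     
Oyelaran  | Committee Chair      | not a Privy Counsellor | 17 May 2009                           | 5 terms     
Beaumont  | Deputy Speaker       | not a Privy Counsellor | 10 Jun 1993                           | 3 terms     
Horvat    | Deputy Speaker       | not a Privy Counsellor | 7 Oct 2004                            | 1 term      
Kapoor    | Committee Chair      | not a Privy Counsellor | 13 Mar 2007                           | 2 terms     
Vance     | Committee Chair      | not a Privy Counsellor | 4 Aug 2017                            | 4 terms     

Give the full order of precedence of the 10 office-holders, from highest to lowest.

Horvat, Beaumont, Chaudhari, Yilmaz, Kapoor, Ivanova, Vance, Oyelaran, Marino, Nakamura

By parliamentary office: Horvat, Beaumont, Chaudhari and Yilmaz (Deputy Speaker); then Kapoor, Ivanova, Vance, Oyelaran, Marino and Nakamura (Committee Chair).
Horvat, Beaumont, Chaudhari and Yilmaz are each not a Privy Counsellor, so the next rule applies.
Among Horvat, Beaumont, Chaudhari and Yilmaz, by terms served (lower first): Horvat (1 term) before Beaumont (3 terms) before Chaudhari (6 terms) before Yilmaz (11 terms).
Kapoor, Ivanova, Vance, Oyelaran, Marino and Nakamura are each not a Privy Counsellor, so the next rule applies.
Among Kapoor, Ivanova, Vance, Oyelaran, Marino and Nakamura, by terms served (lower first): Kapoor (2 terms) before Ivanova (3 terms) before Vance (4 terms) before Oyelaran (5 terms) before Marino (8 terms) before Nakamura (10 terms).
Full order: Horvat, Beaumont, Chaudhari, Yilmaz, Kapoor, Ivanova, Vance, Oyelaran, Marino, Nakamura.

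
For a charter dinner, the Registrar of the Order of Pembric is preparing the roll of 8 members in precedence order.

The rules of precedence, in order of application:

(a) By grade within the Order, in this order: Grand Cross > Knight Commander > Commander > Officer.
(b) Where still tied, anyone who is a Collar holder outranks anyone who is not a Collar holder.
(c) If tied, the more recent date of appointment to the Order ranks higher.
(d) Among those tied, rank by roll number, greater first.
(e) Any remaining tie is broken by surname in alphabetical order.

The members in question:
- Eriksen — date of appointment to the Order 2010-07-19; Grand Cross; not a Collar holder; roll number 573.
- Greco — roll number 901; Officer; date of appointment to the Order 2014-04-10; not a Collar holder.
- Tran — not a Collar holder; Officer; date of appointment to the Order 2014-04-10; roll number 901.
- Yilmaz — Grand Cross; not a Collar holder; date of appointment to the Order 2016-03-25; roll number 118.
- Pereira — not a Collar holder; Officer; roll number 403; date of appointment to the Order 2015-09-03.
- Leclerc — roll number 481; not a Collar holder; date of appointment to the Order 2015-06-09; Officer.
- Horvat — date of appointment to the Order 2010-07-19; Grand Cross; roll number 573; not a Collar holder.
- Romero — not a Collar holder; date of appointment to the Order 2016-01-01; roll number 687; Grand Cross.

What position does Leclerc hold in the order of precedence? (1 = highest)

6

By grade within the Order: Yilmaz, Romero, Eriksen and Horvat (Grand Cross); then Pereira, Leclerc, Greco and Tran (Officer).
Yilmaz, Romero, Eriksen and Horvat are each not a Collar holder, so the next rule applies.
Among Yilmaz, Romero, Eriksen and Horvat, by date of appointment to the Order (later first): Yilmaz (2016-03-25) before Romero (2016-01-01) before Eriksen and Horvat (2010-07-19).
Eriksen and Horvat both have roll number 573, so the next rule applies.
Among Eriksen and Horvat, alphabetically by surname: Eriksen before Horvat.
Pereira, Leclerc, Greco and Tran are each not a Collar holder, so the next rule applies.
Among Pereira, Leclerc, Greco and Tran, by date of appointment to the Order (later first): Pereira (2015-09-03) before Leclerc (2015-06-09) before Greco and Tran (2014-04-10).
Greco and Tran both have roll number 901, so the next rule applies.
Among Greco and Tran, alphabetically by surname: Greco before Tran.
Order: Yilmaz, Romero, Eriksen, Horvat, Pereira, Leclerc, Greco, Tran. So position 6.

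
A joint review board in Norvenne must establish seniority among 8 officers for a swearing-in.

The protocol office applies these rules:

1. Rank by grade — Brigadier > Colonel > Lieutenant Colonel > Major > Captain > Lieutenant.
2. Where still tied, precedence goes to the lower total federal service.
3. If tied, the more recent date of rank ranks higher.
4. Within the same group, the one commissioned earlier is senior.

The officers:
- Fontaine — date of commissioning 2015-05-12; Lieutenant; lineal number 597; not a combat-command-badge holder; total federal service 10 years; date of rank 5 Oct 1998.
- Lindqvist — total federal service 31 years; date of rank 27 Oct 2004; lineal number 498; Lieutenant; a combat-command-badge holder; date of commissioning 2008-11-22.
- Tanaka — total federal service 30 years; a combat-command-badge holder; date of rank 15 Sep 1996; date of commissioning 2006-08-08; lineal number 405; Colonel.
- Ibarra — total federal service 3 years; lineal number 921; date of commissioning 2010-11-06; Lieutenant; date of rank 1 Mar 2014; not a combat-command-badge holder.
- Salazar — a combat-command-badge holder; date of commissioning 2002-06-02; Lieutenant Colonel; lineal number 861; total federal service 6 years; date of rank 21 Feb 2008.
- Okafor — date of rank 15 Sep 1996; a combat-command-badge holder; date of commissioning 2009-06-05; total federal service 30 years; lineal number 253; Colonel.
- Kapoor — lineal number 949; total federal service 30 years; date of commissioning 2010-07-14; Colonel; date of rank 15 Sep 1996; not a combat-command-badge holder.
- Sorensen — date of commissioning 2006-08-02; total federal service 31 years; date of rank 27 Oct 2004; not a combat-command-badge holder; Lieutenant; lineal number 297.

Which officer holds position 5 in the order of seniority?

By grade: Tanaka, Okafor and Kapoor (Colonel); then Salazar (Lieutenant Colonel); then Ibarra, Fontaine, Sorensen and Lindqvist (Lieutenant).
Tanaka, Okafor and Kapoor all have total federal service 30 years, so the next rule applies.
Tanaka, Okafor and Kapoor all have date of rank 15 Sep 1996, so the next rule applies.
Among Tanaka, Okafor and Kapoor, by date of commissioning (earlier first): Tanaka (2006-08-08) before Okafor (2009-06-05) before Kapoor (2010-07-14).
Among Ibarra, Fontaine, Sorensen and Lindqvist, by total federal service (lower first): Ibarra (3 years) before Fontaine (10 years) before Sorensen and Lindqvist (31 years).
Sorensen and Lindqvist both have date of rank 27 Oct 2004, so the next rule applies.
Among Sorensen and Lindqvist, by date of commissioning (earlier first): Sorensen (2006-08-02) before Lindqvist (2008-11-22).
Order: Tanaka, Okafor, Kapoor, Salazar, Ibarra, Fontaine, Sorensen, Lindqvist.

Ibarra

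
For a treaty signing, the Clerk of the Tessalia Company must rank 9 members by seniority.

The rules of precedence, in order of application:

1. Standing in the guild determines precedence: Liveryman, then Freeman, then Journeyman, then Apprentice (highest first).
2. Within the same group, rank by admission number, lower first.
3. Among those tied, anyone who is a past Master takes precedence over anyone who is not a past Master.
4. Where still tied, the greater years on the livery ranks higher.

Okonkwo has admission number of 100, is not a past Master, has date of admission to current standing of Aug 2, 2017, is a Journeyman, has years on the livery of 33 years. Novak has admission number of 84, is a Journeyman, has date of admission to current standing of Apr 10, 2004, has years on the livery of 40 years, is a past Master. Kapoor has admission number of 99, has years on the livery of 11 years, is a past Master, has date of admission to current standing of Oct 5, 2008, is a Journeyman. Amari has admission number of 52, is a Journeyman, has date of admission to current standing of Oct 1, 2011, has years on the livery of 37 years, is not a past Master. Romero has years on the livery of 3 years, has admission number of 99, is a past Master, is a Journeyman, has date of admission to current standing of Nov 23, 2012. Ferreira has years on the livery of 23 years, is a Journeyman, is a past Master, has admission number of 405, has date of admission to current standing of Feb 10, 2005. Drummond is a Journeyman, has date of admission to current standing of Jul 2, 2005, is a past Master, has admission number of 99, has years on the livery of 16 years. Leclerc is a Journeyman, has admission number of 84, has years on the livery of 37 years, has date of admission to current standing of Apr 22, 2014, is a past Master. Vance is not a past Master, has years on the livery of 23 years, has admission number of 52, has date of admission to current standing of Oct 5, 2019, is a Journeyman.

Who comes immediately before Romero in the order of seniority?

Kapoor

By standing in the guild: Amari, Vance, Novak, Leclerc, Drummond, Kapoor, Romero, Okonkwo and Ferreira (Journeyman).
Among Amari, Vance, Novak, Leclerc, Drummond, Kapoor, Romero, Okonkwo and Ferreira, by admission number (lower first): Amari and Vance (52) before Novak and Leclerc (84) before Drummond, Kapoor and Romero (99) before Okonkwo (100) before Ferreira (405).
Amari and Vance are each not a past Master, so the next rule applies.
Among Amari and Vance, by years on the livery (higher first): Amari (37 years) before Vance (23 years).
Novak and Leclerc are each a past Master, so the next rule applies.
Among Novak and Leclerc, by years on the livery (higher first): Novak (40 years) before Leclerc (37 years).
Drummond, Kapoor and Romero are each a past Master, so the next rule applies.
Among Drummond, Kapoor and Romero, by years on the livery (higher first): Drummond (16 years) before Kapoor (11 years) before Romero (3 years).
Order: Amari, Vance, Novak, Leclerc, Drummond, Kapoor, Romero, Okonkwo, Ferreira.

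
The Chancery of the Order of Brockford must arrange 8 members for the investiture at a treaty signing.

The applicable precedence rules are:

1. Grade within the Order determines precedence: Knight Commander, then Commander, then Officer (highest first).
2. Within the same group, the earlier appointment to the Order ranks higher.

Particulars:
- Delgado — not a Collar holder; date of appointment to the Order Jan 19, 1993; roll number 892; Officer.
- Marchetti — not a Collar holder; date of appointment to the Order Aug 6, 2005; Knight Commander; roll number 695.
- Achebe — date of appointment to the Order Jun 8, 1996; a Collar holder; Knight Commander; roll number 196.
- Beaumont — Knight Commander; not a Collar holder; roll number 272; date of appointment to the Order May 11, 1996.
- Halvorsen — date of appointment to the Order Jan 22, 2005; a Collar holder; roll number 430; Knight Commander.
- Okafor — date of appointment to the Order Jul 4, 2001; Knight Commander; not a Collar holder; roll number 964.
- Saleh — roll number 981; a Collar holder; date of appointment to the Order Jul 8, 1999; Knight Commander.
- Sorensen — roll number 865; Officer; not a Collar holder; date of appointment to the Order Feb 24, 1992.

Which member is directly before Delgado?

Sorensen

By grade within the Order: Beaumont, Achebe, Saleh, Okafor, Halvorsen and Marchetti (Knight Commander); then Sorensen and Delgado (Officer).
Among Beaumont, Achebe, Saleh, Okafor, Halvorsen and Marchetti, by date of appointment to the Order (earlier first): Beaumont (May 11, 1996) before Achebe (Jun 8, 1996) before Saleh (Jul 8, 1999) before Okafor (Jul 4, 2001) before Halvorsen (Jan 22, 2005) before Marchetti (Aug 6, 2005).
Among Sorensen and Delgado, by date of appointment to the Order (earlier first): Sorensen (Feb 24, 1992) before Delgado (Jan 19, 1993).
Order: Beaumont, Achebe, Saleh, Okafor, Halvorsen, Marchetti, Sorensen, Delgado.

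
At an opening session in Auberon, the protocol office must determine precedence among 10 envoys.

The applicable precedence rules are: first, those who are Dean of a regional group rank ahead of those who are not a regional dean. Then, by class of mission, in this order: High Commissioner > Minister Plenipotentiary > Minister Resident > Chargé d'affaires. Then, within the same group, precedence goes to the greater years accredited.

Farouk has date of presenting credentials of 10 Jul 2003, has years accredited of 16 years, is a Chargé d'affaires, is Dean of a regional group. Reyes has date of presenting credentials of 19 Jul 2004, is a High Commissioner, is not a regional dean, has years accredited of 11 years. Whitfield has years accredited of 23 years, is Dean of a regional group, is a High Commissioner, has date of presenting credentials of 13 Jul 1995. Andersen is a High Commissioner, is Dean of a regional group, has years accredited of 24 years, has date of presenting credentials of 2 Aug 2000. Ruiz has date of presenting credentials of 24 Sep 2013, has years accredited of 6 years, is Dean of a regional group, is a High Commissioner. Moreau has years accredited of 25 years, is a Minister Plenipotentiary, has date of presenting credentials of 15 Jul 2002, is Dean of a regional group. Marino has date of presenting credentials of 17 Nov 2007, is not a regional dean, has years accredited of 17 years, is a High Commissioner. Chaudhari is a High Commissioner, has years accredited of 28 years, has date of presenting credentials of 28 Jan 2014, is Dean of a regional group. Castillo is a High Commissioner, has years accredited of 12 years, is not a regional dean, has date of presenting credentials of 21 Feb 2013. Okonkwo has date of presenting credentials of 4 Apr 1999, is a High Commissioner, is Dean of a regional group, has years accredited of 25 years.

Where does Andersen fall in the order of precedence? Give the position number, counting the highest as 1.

3

By the first rule: Chaudhari, Okonkwo, Andersen, Whitfield, Ruiz, Moreau and Farouk (each Dean of a regional group); then Marino, Castillo and Reyes (each not a regional dean).
Among Chaudhari, Okonkwo, Andersen, Whitfield, Ruiz, Moreau and Farouk, by class of mission: Chaudhari, Okonkwo, Andersen, Whitfield and Ruiz (High Commissioner) before Moreau (Minister Plenipotentiary) before Farouk (Chargé d'affaires).
Among Chaudhari, Okonkwo, Andersen, Whitfield and Ruiz, by years accredited (higher first): Chaudhari (28 years) before Okonkwo (25 years) before Andersen (24 years) before Whitfield (23 years) before Ruiz (6 years).
Marino, Castillo and Reyes are each High Commissioner, so the next rule applies.
Among Marino, Castillo and Reyes, by years accredited (higher first): Marino (17 years) before Castillo (12 years) before Reyes (11 years).
Order: Chaudhari, Okonkwo, Andersen, Whitfield, Ruiz, Moreau, Farouk, Marino, Castillo, Reyes. So position 3.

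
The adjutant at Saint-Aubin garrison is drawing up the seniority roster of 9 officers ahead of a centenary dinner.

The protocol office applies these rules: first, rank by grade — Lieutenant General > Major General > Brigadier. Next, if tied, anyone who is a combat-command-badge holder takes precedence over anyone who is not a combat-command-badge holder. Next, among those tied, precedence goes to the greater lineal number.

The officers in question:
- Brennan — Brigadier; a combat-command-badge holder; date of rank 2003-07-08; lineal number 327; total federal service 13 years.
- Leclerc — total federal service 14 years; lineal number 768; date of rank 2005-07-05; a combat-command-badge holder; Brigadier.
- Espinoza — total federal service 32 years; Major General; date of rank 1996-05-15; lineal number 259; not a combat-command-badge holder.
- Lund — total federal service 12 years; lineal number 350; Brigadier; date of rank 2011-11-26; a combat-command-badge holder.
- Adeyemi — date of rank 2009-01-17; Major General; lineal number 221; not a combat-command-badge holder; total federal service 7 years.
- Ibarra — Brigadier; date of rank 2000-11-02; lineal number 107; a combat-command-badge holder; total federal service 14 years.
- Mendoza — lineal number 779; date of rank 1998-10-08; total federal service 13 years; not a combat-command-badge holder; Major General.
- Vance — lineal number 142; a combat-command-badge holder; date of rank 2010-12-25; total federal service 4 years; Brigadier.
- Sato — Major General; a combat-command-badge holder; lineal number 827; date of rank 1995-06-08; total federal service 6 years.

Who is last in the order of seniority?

Ibarra

By grade: Sato, Mendoza, Espinoza and Adeyemi (Major General); then Leclerc, Lund, Brennan, Vance and Ibarra (Brigadier).
Among Sato, Mendoza, Espinoza and Adeyemi, a combat-command-badge holder before not a combat-command-badge holder: Sato (a combat-command-badge holder) before Mendoza, Espinoza and Adeyemi (not a combat-command-badge holder).
Among Mendoza, Espinoza and Adeyemi, by lineal number (higher first): Mendoza (779) before Espinoza (259) before Adeyemi (221).
Leclerc, Lund, Brennan, Vance and Ibarra are each a combat-command-badge holder, so the next rule applies.
Among Leclerc, Lund, Brennan, Vance and Ibarra, by lineal number (higher first): Leclerc (768) before Lund (350) before Brennan (327) before Vance (142) before Ibarra (107).
Order: Sato, Mendoza, Espinoza, Adeyemi, Leclerc, Lund, Brennan, Vance, Ibarra.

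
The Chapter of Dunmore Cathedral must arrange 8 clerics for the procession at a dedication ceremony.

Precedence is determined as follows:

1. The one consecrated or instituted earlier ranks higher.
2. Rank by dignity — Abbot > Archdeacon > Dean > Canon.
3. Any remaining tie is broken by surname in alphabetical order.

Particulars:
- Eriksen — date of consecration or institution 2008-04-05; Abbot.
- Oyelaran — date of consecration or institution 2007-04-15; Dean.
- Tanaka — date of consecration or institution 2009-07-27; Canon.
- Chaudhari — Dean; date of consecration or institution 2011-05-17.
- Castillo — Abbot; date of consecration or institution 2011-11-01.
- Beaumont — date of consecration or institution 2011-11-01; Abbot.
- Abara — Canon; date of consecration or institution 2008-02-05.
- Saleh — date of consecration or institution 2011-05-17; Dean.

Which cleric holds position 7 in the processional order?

By date of consecration or institution (earlier first): Oyelaran (2007-04-15); then Abara (2008-02-05); then Eriksen (2008-04-05); then Tanaka (2009-07-27); then Chaudhari and Saleh (both 2011-05-17); then Beaumont and Castillo (both 2011-11-01).
Chaudhari and Saleh are each Dean, so the next rule applies.
Among Chaudhari and Saleh, alphabetically by surname: Chaudhari before Saleh.
Beaumont and Castillo are each Abbot, so the next rule applies.
Among Beaumont and Castillo, alphabetically by surname: Beaumont before Castillo.
Order: Oyelaran, Abara, Eriksen, Tanaka, Chaudhari, Saleh, Beaumont, Castillo.

Beaumont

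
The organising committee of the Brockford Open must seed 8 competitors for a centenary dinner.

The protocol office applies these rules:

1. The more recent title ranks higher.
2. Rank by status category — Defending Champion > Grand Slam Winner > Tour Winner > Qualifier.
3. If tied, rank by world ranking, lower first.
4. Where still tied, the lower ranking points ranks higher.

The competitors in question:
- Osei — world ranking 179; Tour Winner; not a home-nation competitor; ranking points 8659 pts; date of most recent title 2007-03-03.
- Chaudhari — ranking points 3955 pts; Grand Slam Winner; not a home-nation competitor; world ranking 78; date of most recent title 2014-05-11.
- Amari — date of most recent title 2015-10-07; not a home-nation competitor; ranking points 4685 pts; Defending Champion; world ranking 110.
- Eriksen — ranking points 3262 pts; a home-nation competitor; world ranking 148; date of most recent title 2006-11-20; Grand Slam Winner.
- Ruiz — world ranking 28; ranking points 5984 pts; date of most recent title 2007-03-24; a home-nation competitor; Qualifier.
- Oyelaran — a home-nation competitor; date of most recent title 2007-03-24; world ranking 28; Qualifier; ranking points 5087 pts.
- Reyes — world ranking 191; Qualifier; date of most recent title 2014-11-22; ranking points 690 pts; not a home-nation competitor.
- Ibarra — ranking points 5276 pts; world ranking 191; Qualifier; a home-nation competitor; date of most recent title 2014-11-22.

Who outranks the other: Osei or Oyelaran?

Oyelaran

By date of most recent title (later first): Amari (2015-10-07); then Reyes and Ibarra (both 2014-11-22); then Chaudhari (2014-05-11); then Oyelaran and Ruiz (both 2007-03-24); then Osei (2007-03-03); then Eriksen (2006-11-20).
Reyes and Ibarra are each Qualifier, so the next rule applies.
Reyes and Ibarra both have world ranking 191, so the next rule applies.
Among Reyes and Ibarra, by ranking points (lower first): Reyes (690 pts) before Ibarra (5276 pts).
Oyelaran and Ruiz are each Qualifier, so the next rule applies.
Oyelaran and Ruiz both have world ranking 28, so the next rule applies.
Among Oyelaran and Ruiz, by ranking points (lower first): Oyelaran (5087 pts) before Ruiz (5984 pts).
So Oyelaran takes precedence.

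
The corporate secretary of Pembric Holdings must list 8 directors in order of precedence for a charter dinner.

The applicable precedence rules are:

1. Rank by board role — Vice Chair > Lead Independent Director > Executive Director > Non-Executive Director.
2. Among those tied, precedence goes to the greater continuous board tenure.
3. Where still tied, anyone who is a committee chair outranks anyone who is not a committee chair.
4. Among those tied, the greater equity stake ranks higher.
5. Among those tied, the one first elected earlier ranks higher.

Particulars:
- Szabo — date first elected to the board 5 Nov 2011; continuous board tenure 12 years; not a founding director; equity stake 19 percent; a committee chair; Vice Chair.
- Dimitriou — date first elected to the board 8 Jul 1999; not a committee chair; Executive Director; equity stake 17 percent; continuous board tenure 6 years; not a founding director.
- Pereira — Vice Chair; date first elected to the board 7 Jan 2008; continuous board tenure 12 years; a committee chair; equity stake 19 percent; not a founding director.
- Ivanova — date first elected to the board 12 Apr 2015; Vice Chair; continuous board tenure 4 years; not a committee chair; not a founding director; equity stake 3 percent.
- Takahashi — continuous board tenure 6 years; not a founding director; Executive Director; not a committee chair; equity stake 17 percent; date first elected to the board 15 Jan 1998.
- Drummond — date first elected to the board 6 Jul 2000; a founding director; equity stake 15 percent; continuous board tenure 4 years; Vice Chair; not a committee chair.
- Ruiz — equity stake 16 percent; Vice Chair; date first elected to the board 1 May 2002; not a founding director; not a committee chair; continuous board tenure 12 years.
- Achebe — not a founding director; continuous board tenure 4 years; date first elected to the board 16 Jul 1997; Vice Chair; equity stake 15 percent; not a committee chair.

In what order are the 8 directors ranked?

Pereira, Szabo, Ruiz, Achebe, Drummond, Ivanova, Takahashi, Dimitriou

By board role: Pereira, Szabo, Ruiz, Achebe, Drummond and Ivanova (Vice Chair); then Takahashi and Dimitriou (Executive Director).
Among Pereira, Szabo, Ruiz, Achebe, Drummond and Ivanova, by continuous board tenure (higher first): Pereira, Szabo and Ruiz (12 years) before Achebe, Drummond and Ivanova (4 years).
Among Pereira, Szabo and Ruiz, a committee chair before not a committee chair: Pereira and Szabo (a committee chair) before Ruiz (not a committee chair).
Pereira and Szabo both have equity stake 19 percent, so the next rule applies.
Among Pereira and Szabo, by date first elected to the board (earlier first): Pereira (7 Jan 2008) before Szabo (5 Nov 2011).
Achebe, Drummond and Ivanova are each not a committee chair, so the next rule applies.
Among Achebe, Drummond and Ivanova, by equity stake (higher first): Achebe and Drummond (15 percent) before Ivanova (3 percent).
Among Achebe and Drummond, by date first elected to the board (earlier first): Achebe (16 Jul 1997) before Drummond (6 Jul 2000).
Takahashi and Dimitriou both have continuous board tenure 6 years, so the next rule applies.
Takahashi and Dimitriou are each not a committee chair, so the next rule applies.
Takahashi and Dimitriou both have equity stake 17 percent, so the next rule applies.
Among Takahashi and Dimitriou, by date first elected to the board (earlier first): Takahashi (15 Jan 1998) before Dimitriou (8 Jul 1999).
Full order: Pereira, Szabo, Ruiz, Achebe, Drummond, Ivanova, Takahashi, Dimitriou.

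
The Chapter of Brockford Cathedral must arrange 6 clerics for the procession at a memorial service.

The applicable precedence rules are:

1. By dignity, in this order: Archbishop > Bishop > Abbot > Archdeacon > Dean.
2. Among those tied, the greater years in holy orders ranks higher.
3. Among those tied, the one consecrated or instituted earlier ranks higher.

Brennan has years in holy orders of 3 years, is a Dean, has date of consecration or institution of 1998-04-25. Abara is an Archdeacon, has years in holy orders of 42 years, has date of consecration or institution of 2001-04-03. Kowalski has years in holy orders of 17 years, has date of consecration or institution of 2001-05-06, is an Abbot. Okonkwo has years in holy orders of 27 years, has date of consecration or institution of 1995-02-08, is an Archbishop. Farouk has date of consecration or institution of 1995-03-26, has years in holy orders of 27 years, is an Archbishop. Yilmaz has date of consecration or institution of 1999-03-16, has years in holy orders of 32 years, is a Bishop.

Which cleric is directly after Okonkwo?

Farouk

By dignity: Okonkwo and Farouk (Archbishop); then Yilmaz (Bishop); then Kowalski (Abbot); then Abara (Archdeacon); then Brennan (Dean).
Okonkwo and Farouk both have years in holy orders 27 years, so the next rule applies.
Among Okonkwo and Farouk, by date of consecration or institution (earlier first): Okonkwo (1995-02-08) before Farouk (1995-03-26).
Order: Okonkwo, Farouk, Yilmaz, Kowalski, Abara, Brennan.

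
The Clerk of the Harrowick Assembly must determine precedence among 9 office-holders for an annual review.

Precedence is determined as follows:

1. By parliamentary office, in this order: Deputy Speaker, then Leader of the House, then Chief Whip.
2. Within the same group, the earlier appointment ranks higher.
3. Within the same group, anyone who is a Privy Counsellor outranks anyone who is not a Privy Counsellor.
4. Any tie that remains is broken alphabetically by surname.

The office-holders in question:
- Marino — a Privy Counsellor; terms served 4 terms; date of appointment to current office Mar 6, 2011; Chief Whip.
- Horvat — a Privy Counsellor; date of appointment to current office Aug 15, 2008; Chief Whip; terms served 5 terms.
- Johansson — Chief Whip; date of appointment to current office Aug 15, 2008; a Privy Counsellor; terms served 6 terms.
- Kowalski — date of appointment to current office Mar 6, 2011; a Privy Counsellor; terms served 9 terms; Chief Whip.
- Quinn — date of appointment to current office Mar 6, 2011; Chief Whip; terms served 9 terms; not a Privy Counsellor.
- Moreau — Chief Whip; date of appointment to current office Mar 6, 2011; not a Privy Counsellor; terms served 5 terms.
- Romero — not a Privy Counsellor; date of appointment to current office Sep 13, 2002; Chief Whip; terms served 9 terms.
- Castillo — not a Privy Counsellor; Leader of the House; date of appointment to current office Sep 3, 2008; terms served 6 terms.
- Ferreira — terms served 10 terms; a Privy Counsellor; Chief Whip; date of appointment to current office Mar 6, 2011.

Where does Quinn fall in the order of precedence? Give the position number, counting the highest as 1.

By parliamentary office: Castillo (Leader of the House); then Romero, Horvat, Johansson, Ferreira, Kowalski, Marino, Moreau and Quinn (Chief Whip).
Among Romero, Horvat, Johansson, Ferreira, Kowalski, Marino, Moreau and Quinn, by date of appointment to current office (earlier first): Romero (Sep 13, 2002) before Horvat and Johansson (Aug 15, 2008) before Ferreira, Kowalski, Marino, Moreau and Quinn (Mar 6, 2011).
Horvat and Johansson are each a Privy Counsellor, so the next rule applies.
Among Horvat and Johansson, alphabetically by surname: Horvat before Johansson.
Among Ferreira, Kowalski, Marino, Moreau and Quinn, a Privy Counsellor before not a Privy Counsellor: Ferreira, Kowalski and Marino (a Privy Counsellor) before Moreau and Quinn (not a Privy Counsellor).
Among Ferreira, Kowalski and Marino, alphabetically by surname: Ferreira before Kowalski before Marino.
Among Moreau and Quinn, alphabetically by surname: Moreau before Quinn.
Order: Castillo, Romero, Horvat, Johansson, Ferreira, Kowalski, Marino, Moreau, Quinn. So position 9.

9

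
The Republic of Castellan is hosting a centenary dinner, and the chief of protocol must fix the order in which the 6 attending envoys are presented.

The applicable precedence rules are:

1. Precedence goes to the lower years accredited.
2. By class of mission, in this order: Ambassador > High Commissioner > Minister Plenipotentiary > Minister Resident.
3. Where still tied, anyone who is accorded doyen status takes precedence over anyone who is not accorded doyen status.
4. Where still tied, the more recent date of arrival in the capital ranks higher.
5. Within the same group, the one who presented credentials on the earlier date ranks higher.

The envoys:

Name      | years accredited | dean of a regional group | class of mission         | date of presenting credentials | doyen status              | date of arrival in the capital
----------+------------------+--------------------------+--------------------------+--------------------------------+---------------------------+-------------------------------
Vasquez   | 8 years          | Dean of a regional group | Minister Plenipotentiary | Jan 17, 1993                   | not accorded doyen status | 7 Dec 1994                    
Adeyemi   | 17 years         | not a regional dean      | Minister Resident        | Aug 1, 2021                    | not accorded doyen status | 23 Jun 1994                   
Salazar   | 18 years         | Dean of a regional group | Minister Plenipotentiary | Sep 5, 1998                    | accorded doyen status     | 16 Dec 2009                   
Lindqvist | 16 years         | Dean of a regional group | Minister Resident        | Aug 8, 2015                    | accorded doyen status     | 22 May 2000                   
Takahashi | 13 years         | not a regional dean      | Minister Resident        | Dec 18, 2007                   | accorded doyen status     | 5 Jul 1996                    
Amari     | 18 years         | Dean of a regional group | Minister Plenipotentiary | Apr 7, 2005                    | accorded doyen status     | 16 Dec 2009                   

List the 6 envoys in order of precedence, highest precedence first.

Vasquez, Takahashi, Lindqvist, Adeyemi, Salazar, Amari

By years accredited (lower first): Vasquez (8 years); then Takahashi (13 years); then Lindqvist (16 years); then Adeyemi (17 years); then Salazar and Amari (both 18 years).
Salazar and Amari are each Minister Plenipotentiary, so the next rule applies.
Salazar and Amari are each accorded doyen status, so the next rule applies.
Salazar and Amari both have date of arrival in the capital 16 Dec 2009, so the next rule applies.
Among Salazar and Amari, by date of presenting credentials (earlier first): Salazar (Sep 5, 1998) before Amari (Apr 7, 2005).
Full order: Vasquez, Takahashi, Lindqvist, Adeyemi, Salazar, Amari.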